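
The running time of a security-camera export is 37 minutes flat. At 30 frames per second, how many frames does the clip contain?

66600 frames

37 min = 2220 s.
Frames = 2220 × 30 = 66600.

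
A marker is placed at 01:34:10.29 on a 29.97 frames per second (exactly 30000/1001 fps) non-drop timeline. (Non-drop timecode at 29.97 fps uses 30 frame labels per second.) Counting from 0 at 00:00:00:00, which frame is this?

frame 169529

Total seconds to the label: (1 × 3600 + 34 × 60 + 10) = 5650.
Frame index = 5650 × 30 + 29 = 169529.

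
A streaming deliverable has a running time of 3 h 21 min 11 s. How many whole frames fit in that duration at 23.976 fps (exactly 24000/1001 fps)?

3 h 21 min 11 s = 12071 s.
Frames = 12071 × 24000/1001 = 289704000/1001 ≈ 289414.5854.
Complete frames: 289414.

289414 frames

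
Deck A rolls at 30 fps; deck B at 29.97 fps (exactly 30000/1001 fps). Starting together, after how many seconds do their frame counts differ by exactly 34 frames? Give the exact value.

The gap grows by |30000/1001 − 30| = 30/1001 frames per second.
Time for a 34-frame gap: 34 ÷ (30/1001) = 17017/15 s.

17017/15 seconds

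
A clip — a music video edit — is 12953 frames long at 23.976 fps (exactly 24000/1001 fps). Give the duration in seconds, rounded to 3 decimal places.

540.248 seconds

Running time = 12953 × 1001/24000 = 12965953/24000 s ≈ 540.248 s.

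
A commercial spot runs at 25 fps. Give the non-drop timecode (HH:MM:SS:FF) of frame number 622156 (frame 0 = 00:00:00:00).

06:54:46:06

622156 ÷ 25 = 24886 full seconds, remainder 6 frames.
24886 s = 6 h 54 min 46 s.
Timecode: 06:54:46:06.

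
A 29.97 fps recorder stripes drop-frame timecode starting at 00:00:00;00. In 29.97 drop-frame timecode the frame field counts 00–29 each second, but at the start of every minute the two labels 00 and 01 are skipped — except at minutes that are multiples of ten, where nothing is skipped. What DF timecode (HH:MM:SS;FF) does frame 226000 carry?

Each 10-minute DF block holds 10 × 60 × 30 − 9 × 2 = 17982 frames. 226000 ÷ 17982 → 12 full blocks, remainder 10216.
Within the partial block the first minute is 1800 frames and each further minute 1798, so 5 further minute boundaries passed. Total skipped labels = 18 × 12 + 2 × 5 = 226.
Non-drop label index = 226000 + 226 = 226226; at 30 labels/s that is 02:05:40:26, i.e. DF 02:05:40;26.

02:05:40;26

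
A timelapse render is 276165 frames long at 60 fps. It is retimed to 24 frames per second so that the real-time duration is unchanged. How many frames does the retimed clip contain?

110466 frames

Target frames = source frames × (target rate / source rate) = 276165 × (24)/(60) = 276165 × 2/5 = 110466.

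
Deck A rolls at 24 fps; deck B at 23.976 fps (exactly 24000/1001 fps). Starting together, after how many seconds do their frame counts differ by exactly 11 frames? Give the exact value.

11011/24 seconds

The gap grows by |24000/1001 − 24| = 24/1001 frames per second.
Time for a 11-frame gap: 11 ÷ (24/1001) = 11011/24 s.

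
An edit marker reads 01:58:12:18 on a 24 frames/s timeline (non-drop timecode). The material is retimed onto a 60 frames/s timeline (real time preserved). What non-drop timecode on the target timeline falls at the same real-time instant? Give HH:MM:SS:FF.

Source frame index: (1×3600 + 58×60 + 12) × 24 + 18 = 170226.
Real time: 170226 / (24) = 28371/4 s.
Target frame: (28371/4) × (60) = 425565.
At 60 labels/s: frame 425565 → 01:58:12:45.

01:58:12:45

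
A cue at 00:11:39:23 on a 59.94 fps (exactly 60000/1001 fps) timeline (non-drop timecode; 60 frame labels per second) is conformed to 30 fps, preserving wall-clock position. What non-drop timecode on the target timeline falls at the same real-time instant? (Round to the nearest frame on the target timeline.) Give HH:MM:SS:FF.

Source frame index: (0×3600 + 11×60 + 39) × 60 + 23 = 41963.
Real time: 41963 / (60000/1001) = 42004963/60000 s.
Target frame: (42004963/60000) × (30) = 42004963/2000 ≈ 21002.482 → 21002.
At 30 labels/s: frame 21002 → 00:11:40:02.

00:11:40:02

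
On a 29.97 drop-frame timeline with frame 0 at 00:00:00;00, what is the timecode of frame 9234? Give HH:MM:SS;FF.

Ten DF minutes hold 17982 frames, so frame 9234 lies in block 0 (frames 0–17981) with 9234 frames into that block.
The block's first minute is 1800 frames and the rest 1798 each; 9234 frames reaches minute 5, so 0 × 18 + 5 × 2 = 10 labels have been skipped so far.
Adding those back, label number 9234 + 10 = 9244 at 30 labels/s is 308 s + 4 f = 0 h 5 min 8 s frame 4, i.e. 00:05:08;04.

00:05:08;04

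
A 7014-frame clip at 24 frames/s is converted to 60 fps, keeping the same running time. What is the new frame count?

Target frames = source frames × (target rate / source rate) = 7014 × (60)/(24) = 7014 × 5/2 = 17535.

17535 frames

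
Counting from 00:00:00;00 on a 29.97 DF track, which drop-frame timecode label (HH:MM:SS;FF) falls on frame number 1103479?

Each 10-minute DF block holds 10 × 60 × 30 − 9 × 2 = 17982 frames. 1103479 ÷ 17982 → 61 full blocks, remainder 6577.
Within the partial block the first minute is 1800 frames and each further minute 1798, so 3 further minute boundaries passed. Total skipped labels = 18 × 61 + 2 × 3 = 1104.
Non-drop label index = 1103479 + 1104 = 1104583; at 30 labels/s that is 10:13:39:13, i.e. DF 10:13:39;13.

10:13:39;13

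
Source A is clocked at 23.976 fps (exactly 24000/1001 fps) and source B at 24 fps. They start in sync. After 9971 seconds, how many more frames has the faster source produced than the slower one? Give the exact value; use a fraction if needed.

A emits 24000/1001 × 9971 = 18408000/77 frames; B emits 24 × 9971 = 239304.
Difference = 18408/77 frames (≈ 239.0649); B is ahead of A.

18408/77 frames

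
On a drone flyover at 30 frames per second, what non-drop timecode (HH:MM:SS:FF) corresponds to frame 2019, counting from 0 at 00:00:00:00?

00:01:07:09

2019 ÷ 30 = 67 full seconds, remainder 9 frames.
67 s = 0 h 1 min 7 s.
Timecode: 00:01:07:09.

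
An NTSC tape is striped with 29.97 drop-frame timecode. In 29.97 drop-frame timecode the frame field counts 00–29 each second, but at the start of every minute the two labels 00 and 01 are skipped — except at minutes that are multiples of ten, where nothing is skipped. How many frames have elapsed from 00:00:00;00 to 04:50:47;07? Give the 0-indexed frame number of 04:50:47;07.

As if non-drop at 30 labels/s: (4 × 3600 + 50 × 60 + 47) × 30 + 7 = 523417.
Minute boundaries passed: 290; those not divisible by 10: 290 − 29 = 261; dropped labels = 2 × 261 = 522.
Actual frame index = 523417 − 522 = 522895.

522895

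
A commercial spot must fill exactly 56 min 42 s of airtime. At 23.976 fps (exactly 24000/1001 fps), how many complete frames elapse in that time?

81566 frames

56 min 42 s = 3402 s.
Frames = 3402 × 24000/1001 = 11664000/143 ≈ 81566.4336.
Complete frames: 81566.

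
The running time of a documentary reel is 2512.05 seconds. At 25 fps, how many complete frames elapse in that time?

Frames = 2512.05 × 25 = 251205/4 ≈ 62801.2500.
Complete frames: 62801.

62801 frames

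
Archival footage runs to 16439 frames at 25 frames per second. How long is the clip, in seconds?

Running time = 16439 / (25) = 657.56 s.

657.56 seconds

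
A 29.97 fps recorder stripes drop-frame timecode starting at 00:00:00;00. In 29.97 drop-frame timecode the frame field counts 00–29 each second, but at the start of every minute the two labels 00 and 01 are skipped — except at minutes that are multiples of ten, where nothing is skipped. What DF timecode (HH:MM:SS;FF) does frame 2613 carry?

Ten DF minutes hold 17982 frames, so frame 2613 lies in block 0 (frames 0–17981) with 2613 frames into that block.
The block's first minute is 1800 frames and the rest 1798 each; 2613 frames reaches minute 1, so 0 × 18 + 1 × 2 = 2 labels have been skipped so far.
Adding those back, label number 2613 + 2 = 2615 at 30 labels/s is 87 s + 5 f = 0 h 1 min 27 s frame 5, i.e. 00:01:27;05.

00:01:27;05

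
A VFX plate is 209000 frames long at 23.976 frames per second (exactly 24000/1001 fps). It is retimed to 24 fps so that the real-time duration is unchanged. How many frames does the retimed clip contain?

209209 frames

Target frames = source frames × (target rate / source rate) = 209000 × (24)/(24000/1001) = 209000 × 1001/1000 = 209209.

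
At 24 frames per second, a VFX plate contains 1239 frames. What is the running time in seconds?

Running time = 1239 / (24) = 51.625 s.

51.625 seconds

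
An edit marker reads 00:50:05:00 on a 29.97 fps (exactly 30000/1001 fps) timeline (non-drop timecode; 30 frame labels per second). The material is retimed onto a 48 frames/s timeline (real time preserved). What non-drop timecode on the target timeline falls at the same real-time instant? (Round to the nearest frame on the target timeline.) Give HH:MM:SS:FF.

00:50:08:00

Source frame index: (0×3600 + 50×60 + 5) × 30 + 0 = 90150.
Real time: 90150 / (30000/1001) = 601601/200 s.
Target frame: (601601/200) × (48) = 3609606/25 ≈ 144384.240 → 144384.
At 48 labels/s: frame 144384 → 00:50:08:00.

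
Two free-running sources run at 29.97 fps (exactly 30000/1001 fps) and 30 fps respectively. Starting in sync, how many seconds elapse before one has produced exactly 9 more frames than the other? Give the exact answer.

300.3 seconds

The gap grows by |30 − 30000/1001| = 30/1001 frames per second.
Time for a 9-frame gap: 9 ÷ (30/1001) = 300.3 s.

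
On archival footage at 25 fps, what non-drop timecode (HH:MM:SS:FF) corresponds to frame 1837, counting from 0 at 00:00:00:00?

1837 ÷ 25 = 73 full seconds, remainder 12 frames.
73 s = 0 h 1 min 13 s.
Timecode: 00:01:13:12.

00:01:13:12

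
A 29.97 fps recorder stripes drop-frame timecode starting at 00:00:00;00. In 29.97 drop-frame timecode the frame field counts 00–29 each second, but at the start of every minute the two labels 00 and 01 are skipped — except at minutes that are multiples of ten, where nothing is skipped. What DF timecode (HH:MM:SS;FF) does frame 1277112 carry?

11:50:13;00

Each 10-minute DF block holds 10 × 60 × 30 − 9 × 2 = 17982 frames. 1277112 ÷ 17982 → 71 full blocks, remainder 390.
Within the partial block the first minute is 1800 frames and each further minute 1798, so 0 further minute boundaries passed. Total skipped labels = 18 × 71 + 2 × 0 = 1278.
Non-drop label index = 1277112 + 1278 = 1278390; at 30 labels/s that is 11:50:13:00, i.e. DF 11:50:13;00.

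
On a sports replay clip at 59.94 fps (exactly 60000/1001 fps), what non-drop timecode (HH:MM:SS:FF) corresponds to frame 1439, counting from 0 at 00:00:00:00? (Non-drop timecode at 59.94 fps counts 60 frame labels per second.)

00:00:23:59

1439 ÷ 60 = 23 full seconds, remainder 59 frames.
23 s = 0 h 0 min 23 s.
Timecode: 00:00:23:59.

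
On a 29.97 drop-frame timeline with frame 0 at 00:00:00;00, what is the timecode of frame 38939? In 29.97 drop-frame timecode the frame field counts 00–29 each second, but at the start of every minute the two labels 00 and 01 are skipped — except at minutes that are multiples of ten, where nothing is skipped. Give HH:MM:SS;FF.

00:21:39;07

Each 10-minute DF block holds 10 × 60 × 30 − 9 × 2 = 17982 frames. 38939 ÷ 17982 → 2 full blocks, remainder 2975.
Within the partial block the first minute is 1800 frames and each further minute 1798, so 1 further minute boundary passed. Total skipped labels = 18 × 2 + 2 × 1 = 38.
Non-drop label index = 38939 + 38 = 38977; at 30 labels/s that is 00:21:39:07, i.e. DF 00:21:39;07.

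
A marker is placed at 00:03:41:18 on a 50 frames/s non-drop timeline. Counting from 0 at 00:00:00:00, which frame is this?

frame 11068

Total seconds to the label: (0 × 3600 + 3 × 60 + 41) = 221.
Frame index = 221 × 50 + 18 = 11068.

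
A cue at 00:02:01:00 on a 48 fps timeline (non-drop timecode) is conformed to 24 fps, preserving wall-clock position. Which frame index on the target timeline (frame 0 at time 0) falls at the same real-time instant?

frame 2904

Source frame index: (0×3600 + 2×60 + 1) × 48 + 0 = 5808.
Real time: 5808 / (48) = 121 s.
Target frame: (121) × (24) = 2904.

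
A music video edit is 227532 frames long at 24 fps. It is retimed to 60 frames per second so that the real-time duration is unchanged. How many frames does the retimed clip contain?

568830 frames

Target frames = source frames × (target rate / source rate) = 227532 × (60)/(24) = 227532 × 5/2 = 568830.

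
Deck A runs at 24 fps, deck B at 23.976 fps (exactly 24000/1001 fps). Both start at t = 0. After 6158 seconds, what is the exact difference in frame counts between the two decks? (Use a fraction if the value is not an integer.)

A emits 24 × 6158 = 147792 frames; B emits 24000/1001 × 6158 = 147792000/1001.
Difference = 147792/1001 frames (≈ 147.6444); B is behind A.

147792/1001 frames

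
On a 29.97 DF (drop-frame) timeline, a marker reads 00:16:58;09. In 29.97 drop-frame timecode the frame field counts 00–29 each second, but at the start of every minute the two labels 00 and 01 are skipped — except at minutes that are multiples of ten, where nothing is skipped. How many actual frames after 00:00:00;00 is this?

30519

As if non-drop at 30 labels/s: (0 × 3600 + 16 × 60 + 58) × 30 + 9 = 30549.
Minute boundaries passed: 16; those not divisible by 10: 16 − 1 = 15; dropped labels = 2 × 15 = 30.
Actual frame index = 30549 − 30 = 30519.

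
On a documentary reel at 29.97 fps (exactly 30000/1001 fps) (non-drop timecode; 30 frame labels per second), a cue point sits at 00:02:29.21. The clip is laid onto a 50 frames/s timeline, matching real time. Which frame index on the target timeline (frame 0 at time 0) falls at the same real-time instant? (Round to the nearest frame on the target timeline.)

Source frame index: (0×3600 + 2×60 + 29) × 30 + 21 = 4491.
Real time: 4491 / (30000/1001) = 1498497/10000 s.
Target frame: (1498497/10000) × (50) = 1498497/200 ≈ 7492.485 → 7492.

frame 7492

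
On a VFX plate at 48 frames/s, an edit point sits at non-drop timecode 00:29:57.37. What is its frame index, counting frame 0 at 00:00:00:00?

86293

Total seconds to the label: (0 × 3600 + 29 × 60 + 57) = 1797.
Frame index = 1797 × 48 + 37 = 86293.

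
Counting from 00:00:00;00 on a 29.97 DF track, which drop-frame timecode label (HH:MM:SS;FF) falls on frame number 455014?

04:13:02;10

Ten DF minutes hold 17982 frames, so frame 455014 lies in block 25 (frames 449550–467531) with 5464 frames into that block.
The block's first minute is 1800 frames and the rest 1798 each; 5464 frames reaches minute 3, so 25 × 18 + 3 × 2 = 456 labels have been skipped so far.
Adding those back, label number 455014 + 456 = 455470 at 30 labels/s is 15182 s + 10 f = 4 h 13 min 2 s frame 10, i.e. 04:13:02;10.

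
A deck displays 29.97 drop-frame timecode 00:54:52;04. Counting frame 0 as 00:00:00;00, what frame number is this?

98666

Complete 10-minute blocks: 5, each 17982 frames → 89910.
Remaining 4 whole minutes in the current block: 1800 + 3 × 1798 = 7194 frames.
Within the current minute: 52 × 30 + 4 − 2 = 1562 (labels ;00/;01 skipped at this minute). Total = 89910 + 7194 + 1562 = 98666.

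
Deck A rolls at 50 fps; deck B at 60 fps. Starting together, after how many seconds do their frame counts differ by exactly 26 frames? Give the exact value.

The gap grows by |60 − 50| = 10 frames per second.
Time for a 26-frame gap: 26 ÷ (10) = 2.6 s.

2.6 seconds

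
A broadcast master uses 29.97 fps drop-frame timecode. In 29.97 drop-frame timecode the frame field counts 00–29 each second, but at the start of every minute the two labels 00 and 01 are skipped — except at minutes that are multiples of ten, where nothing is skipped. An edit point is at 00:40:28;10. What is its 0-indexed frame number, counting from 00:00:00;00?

72778

As if non-drop at 30 labels/s: (0 × 3600 + 40 × 60 + 28) × 30 + 10 = 72850.
Minute boundaries passed: 40; those not divisible by 10: 40 − 4 = 36; dropped labels = 2 × 36 = 72.
Actual frame index = 72850 − 72 = 72778.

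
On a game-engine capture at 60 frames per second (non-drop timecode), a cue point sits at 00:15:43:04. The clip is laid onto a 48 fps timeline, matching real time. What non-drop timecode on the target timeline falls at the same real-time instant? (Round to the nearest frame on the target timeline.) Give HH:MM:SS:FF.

00:15:43:03

Source frame index: (0×3600 + 15×60 + 43) × 60 + 4 = 56584.
Real time: 56584 / (60) = 14146/15 s.
Target frame: (14146/15) × (48) = 226336/5 ≈ 45267.200 → 45267.
At 48 labels/s: frame 45267 → 00:15:43:03.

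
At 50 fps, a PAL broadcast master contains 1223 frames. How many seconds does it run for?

Running time = 1223 / (50) = 24.46 s.

24.46 seconds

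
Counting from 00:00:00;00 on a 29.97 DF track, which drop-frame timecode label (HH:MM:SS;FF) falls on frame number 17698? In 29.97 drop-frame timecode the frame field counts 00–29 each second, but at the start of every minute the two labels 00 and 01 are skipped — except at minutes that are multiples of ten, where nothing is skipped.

00:09:50;16

Ten DF minutes hold 17982 frames, so frame 17698 lies in block 0 (frames 0–17981) with 17698 frames into that block.
The block's first minute is 1800 frames and the rest 1798 each; 17698 frames reaches minute 9, so 0 × 18 + 9 × 2 = 18 labels have been skipped so far.
Adding those back, label number 17698 + 18 = 17716 at 30 labels/s is 590 s + 16 f = 0 h 9 min 50 s frame 16, i.e. 00:09:50;16.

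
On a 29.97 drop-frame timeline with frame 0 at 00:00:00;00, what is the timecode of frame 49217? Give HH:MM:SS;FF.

Each 10-minute DF block holds 10 × 60 × 30 − 9 × 2 = 17982 frames. 49217 ÷ 17982 → 2 full blocks, remainder 13253.
Within the partial block the first minute is 1800 frames and each further minute 1798, so 7 further minute boundaries passed. Total skipped labels = 18 × 2 + 2 × 7 = 50.
Non-drop label index = 49217 + 50 = 49267; at 30 labels/s that is 00:27:22:07, i.e. DF 00:27:22;07.

00:27:22;07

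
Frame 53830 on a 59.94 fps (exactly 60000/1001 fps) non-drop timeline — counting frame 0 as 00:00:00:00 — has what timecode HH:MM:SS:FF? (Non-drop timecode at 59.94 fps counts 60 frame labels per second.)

00:14:57:10

53830 ÷ 60 = 897 full seconds, remainder 10 frames.
897 s = 0 h 14 min 57 s.
Timecode: 00:14:57:10.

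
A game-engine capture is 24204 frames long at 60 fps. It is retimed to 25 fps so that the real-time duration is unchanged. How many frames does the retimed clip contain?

10085 frames

Target frames = source frames × (target rate / source rate) = 24204 × (25)/(60) = 24204 × 5/12 = 10085.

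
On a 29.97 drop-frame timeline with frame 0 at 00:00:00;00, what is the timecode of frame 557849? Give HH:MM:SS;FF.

05:10:13;17

Each 10-minute DF block holds 10 × 60 × 30 − 9 × 2 = 17982 frames. 557849 ÷ 17982 → 31 full blocks, remainder 407.
Within the partial block the first minute is 1800 frames and each further minute 1798, so 0 further minute boundaries passed. Total skipped labels = 18 × 31 + 2 × 0 = 558.
Non-drop label index = 557849 + 558 = 558407; at 30 labels/s that is 05:10:13:17, i.e. DF 05:10:13;17.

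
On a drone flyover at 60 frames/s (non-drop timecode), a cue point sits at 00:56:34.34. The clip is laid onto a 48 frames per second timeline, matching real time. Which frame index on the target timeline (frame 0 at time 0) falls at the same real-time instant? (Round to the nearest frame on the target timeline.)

Source frame index: (0×3600 + 56×60 + 34) × 60 + 34 = 203674.
Real time: 203674 / (60) = 101837/30 s.
Target frame: (101837/30) × (48) = 814696/5 ≈ 162939.200 → 162939.

frame 162939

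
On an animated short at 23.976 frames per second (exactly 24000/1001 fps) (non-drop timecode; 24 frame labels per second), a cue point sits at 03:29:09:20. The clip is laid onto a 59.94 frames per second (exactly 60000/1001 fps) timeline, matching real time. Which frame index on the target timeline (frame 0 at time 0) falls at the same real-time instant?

Source frame index: (3×3600 + 29×60 + 9) × 24 + 20 = 301196.
Real time: 301196 / (24000/1001) = 75374299/6000 s.
Target frame: (75374299/6000) × (60000/1001) = 752990.

frame 752990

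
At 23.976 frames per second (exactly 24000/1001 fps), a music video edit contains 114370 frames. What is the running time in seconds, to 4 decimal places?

Running time = 114370 × 1001/24000 = 11448437/2400 s ≈ 4770.1821 s.

4770.1821 seconds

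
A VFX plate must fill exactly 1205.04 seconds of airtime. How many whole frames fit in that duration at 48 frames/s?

Frames = 1205.04 × 48 = 1446048/25 ≈ 57841.9200.
Complete frames: 57841.

57841 frames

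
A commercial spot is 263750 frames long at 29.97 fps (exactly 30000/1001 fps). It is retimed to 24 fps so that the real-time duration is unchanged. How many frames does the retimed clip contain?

Target frames = source frames × (target rate / source rate) = 263750 × (24)/(30000/1001) = 263750 × 1001/1250 = 211211.

211211 frames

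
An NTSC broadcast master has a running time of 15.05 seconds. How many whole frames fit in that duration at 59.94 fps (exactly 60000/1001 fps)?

Frames = 15.05 × 60000/1001 = 129000/143 ≈ 902.0979.
Complete frames: 902.

902 frames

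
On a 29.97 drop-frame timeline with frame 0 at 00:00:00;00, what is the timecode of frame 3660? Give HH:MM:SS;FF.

00:02:02;04

Ten DF minutes hold 17982 frames, so frame 3660 lies in block 0 (frames 0–17981) with 3660 frames into that block.
The block's first minute is 1800 frames and the rest 1798 each; 3660 frames reaches minute 2, so 0 × 18 + 2 × 2 = 4 labels have been skipped so far.
Adding those back, label number 3660 + 4 = 3664 at 30 labels/s is 122 s + 4 f = 0 h 2 min 2 s frame 4, i.e. 00:02:02;04.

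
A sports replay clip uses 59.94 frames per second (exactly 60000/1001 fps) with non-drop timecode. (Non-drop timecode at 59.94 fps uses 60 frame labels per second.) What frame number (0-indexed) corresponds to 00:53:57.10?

Total seconds to the label: (0 × 3600 + 53 × 60 + 57) = 3237.
Frame index = 3237 × 60 + 10 = 194230.

frame 194230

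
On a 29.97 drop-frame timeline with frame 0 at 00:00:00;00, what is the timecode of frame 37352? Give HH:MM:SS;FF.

Ten DF minutes hold 17982 frames, so frame 37352 lies in block 2 (frames 35964–53945) with 1388 frames into that block.
The block's first minute is 1800 frames and the rest 1798 each; 1388 frames reaches minute 0, so 2 × 18 + 0 × 2 = 36 labels have been skipped so far.
Adding those back, label number 37352 + 36 = 37388 at 30 labels/s is 1246 s + 8 f = 0 h 20 min 46 s frame 8, i.e. 00:20:46;08.

00:20:46;08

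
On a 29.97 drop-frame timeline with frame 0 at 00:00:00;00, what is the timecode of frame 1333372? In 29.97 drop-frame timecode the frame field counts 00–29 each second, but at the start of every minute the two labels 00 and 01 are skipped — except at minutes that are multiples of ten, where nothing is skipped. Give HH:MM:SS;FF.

12:21:30;06

Ten DF minutes hold 17982 frames, so frame 1333372 lies in block 74 (frames 1330668–1348649) with 2704 frames into that block.
The block's first minute is 1800 frames and the rest 1798 each; 2704 frames reaches minute 1, so 74 × 18 + 1 × 2 = 1334 labels have been skipped so far.
Adding those back, label number 1333372 + 1334 = 1334706 at 30 labels/s is 44490 s + 6 f = 12 h 21 min 30 s frame 6, i.e. 12:21:30;06.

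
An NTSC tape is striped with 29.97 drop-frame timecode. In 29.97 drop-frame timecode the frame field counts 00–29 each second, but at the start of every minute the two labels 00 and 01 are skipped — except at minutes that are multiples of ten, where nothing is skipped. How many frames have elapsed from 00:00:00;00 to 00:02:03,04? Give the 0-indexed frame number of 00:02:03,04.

3690

As if non-drop at 30 labels/s: (0 × 3600 + 2 × 60 + 3) × 30 + 4 = 3694.
Minute boundaries passed: 2; those not divisible by 10: 2 − 0 = 2; dropped labels = 2 × 2 = 4.
Actual frame index = 3694 − 4 = 3690.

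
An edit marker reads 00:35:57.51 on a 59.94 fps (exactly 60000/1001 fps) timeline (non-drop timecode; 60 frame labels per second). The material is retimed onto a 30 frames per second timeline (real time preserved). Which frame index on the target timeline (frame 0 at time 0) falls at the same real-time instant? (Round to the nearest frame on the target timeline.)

frame 64800

Source frame index: (0×3600 + 35×60 + 57) × 60 + 51 = 129471.
Real time: 129471 / (60000/1001) = 43200157/20000 s.
Target frame: (43200157/20000) × (30) = 129600471/2000 ≈ 64800.236 → 64800.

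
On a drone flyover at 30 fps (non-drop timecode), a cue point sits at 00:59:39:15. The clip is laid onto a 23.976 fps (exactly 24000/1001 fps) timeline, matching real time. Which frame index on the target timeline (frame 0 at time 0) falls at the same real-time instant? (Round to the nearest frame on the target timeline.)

Source frame index: (0×3600 + 59×60 + 39) × 30 + 15 = 107385.
Real time: 107385 / (30) = 7159/2 s.
Target frame: (7159/2) × (24000/1001) = 85908000/1001 ≈ 85822.178 → 85822.

frame 85822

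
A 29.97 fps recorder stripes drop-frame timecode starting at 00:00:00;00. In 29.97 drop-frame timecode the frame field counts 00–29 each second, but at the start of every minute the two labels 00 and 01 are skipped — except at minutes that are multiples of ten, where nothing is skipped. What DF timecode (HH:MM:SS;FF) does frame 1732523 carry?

16:03:28;17

Each 10-minute DF block holds 10 × 60 × 30 − 9 × 2 = 17982 frames. 1732523 ÷ 17982 → 96 full blocks, remainder 6251.
Within the partial block the first minute is 1800 frames and each further minute 1798, so 3 further minute boundaries passed. Total skipped labels = 18 × 96 + 2 × 3 = 1734.
Non-drop label index = 1732523 + 1734 = 1734257; at 30 labels/s that is 16:03:28:17, i.e. DF 16:03:28;17.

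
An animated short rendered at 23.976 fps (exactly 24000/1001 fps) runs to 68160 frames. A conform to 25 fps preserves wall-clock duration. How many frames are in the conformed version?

71071 frames

Target frames = source frames × (target rate / source rate) = 68160 × (25)/(24000/1001) = 68160 × 1001/960 = 71071.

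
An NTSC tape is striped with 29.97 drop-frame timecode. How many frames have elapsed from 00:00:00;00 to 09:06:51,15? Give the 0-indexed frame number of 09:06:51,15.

983361

As if non-drop at 30 labels/s: (9 × 3600 + 6 × 60 + 51) × 30 + 15 = 984345.
Minute boundaries passed: 546; those not divisible by 10: 546 − 54 = 492; dropped labels = 2 × 492 = 984.
Actual frame index = 984345 − 984 = 983361.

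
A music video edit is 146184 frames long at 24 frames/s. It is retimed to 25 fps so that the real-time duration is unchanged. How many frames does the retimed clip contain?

152275 frames

Target frames = source frames × (target rate / source rate) = 146184 × (25)/(24) = 146184 × 25/24 = 152275.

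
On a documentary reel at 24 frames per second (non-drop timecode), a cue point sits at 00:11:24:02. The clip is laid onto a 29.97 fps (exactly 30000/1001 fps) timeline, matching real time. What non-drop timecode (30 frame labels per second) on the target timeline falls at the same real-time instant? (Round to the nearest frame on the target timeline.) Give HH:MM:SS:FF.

Source frame index: (0×3600 + 11×60 + 24) × 24 + 2 = 16418.
Real time: 16418 / (24) = 8209/12 s.
Target frame: (8209/12) × (30000/1001) = 20522500/1001 ≈ 20501.998 → 20502.
At 30 labels/s: frame 20502 → 00:11:23:12.

00:11:23:12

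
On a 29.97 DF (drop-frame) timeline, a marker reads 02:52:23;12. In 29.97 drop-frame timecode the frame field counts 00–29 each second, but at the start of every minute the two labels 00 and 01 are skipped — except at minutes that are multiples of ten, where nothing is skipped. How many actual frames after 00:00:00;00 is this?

As if non-drop at 30 labels/s: (2 × 3600 + 52 × 60 + 23) × 30 + 12 = 310302.
Minute boundaries passed: 172; those not divisible by 10: 172 − 17 = 155; dropped labels = 2 × 155 = 310.
Actual frame index = 310302 − 310 = 309992.

309992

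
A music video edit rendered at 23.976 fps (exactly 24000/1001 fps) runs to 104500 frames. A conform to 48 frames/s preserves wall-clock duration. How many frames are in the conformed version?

Target frames = source frames × (target rate / source rate) = 104500 × (48)/(24000/1001) = 104500 × 1001/500 = 209209.

209209 frames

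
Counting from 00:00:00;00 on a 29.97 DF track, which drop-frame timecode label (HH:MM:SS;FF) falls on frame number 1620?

00:00:54;00

Ten DF minutes hold 17982 frames, so frame 1620 lies in block 0 (frames 0–17981) with 1620 frames into that block.
The block's first minute is 1800 frames and the rest 1798 each; 1620 frames reaches minute 0, so 0 × 18 + 0 × 2 = 0 labels have been skipped so far.
Adding those back, label number 1620 + 0 = 1620 at 30 labels/s is 54 s + 0 f = 0 h 0 min 54 s frame 0, i.e. 00:00:54;00.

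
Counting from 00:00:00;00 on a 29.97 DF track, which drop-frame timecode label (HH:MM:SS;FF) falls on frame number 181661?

01:41:01;13

Each 10-minute DF block holds 10 × 60 × 30 − 9 × 2 = 17982 frames. 181661 ÷ 17982 → 10 full blocks, remainder 1841.
Within the partial block the first minute is 1800 frames and each further minute 1798, so 1 further minute boundary passed. Total skipped labels = 18 × 10 + 2 × 1 = 182.
Non-drop label index = 181661 + 182 = 181843; at 30 labels/s that is 01:41:01:13, i.e. DF 01:41:01;13.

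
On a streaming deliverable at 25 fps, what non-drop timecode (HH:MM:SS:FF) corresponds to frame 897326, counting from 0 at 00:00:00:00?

09:58:13:01

897326 ÷ 25 = 35893 full seconds, remainder 1 frame.
35893 s = 9 h 58 min 13 s.
Timecode: 09:58:13:01.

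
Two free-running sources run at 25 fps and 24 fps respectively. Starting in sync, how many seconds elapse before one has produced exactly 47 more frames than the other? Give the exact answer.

47 seconds

The gap grows by |24 − 25| = 1 frame per second.
Time for a 47-frame gap: 47 ÷ (1) = 47 s.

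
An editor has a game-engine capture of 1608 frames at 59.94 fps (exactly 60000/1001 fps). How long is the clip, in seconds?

26.8268 seconds

Running time = 1608 / (60000/1001) = 26.8268 s.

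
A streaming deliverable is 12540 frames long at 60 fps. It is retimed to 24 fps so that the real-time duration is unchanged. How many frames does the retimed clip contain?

5016 frames

Target frames = source frames × (target rate / source rate) = 12540 × (24)/(60) = 12540 × 2/5 = 5016.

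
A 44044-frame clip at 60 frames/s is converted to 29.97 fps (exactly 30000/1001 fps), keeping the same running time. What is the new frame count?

Target frames = source frames × (target rate / source rate) = 44044 × (30000/1001)/(60) = 44044 × 500/1001 = 22000.

22000 frames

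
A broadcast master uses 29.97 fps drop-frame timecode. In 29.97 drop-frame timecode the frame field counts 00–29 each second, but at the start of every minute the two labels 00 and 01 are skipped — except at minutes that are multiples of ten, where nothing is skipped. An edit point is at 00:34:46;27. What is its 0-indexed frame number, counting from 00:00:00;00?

As if non-drop at 30 labels/s: (0 × 3600 + 34 × 60 + 46) × 30 + 27 = 62607.
Minute boundaries passed: 34; those not divisible by 10: 34 − 3 = 31; dropped labels = 2 × 31 = 62.
Actual frame index = 62607 − 62 = 62545.

62545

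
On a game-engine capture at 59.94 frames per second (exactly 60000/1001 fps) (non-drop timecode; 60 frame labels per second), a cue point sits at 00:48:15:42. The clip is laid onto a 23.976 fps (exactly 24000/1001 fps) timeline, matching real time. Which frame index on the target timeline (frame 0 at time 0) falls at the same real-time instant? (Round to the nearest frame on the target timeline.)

Source frame index: (0×3600 + 48×60 + 15) × 60 + 42 = 173742.
Real time: 173742 / (60000/1001) = 28985957/10000 s.
Target frame: (28985957/10000) × (24000/1001) = 347484/5 ≈ 69496.800 → 69497.

frame 69497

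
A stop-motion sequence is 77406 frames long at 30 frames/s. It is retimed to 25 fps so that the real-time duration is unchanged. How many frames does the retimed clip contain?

64505 frames

Target frames = source frames × (target rate / source rate) = 77406 × (25)/(30) = 77406 × 5/6 = 64505.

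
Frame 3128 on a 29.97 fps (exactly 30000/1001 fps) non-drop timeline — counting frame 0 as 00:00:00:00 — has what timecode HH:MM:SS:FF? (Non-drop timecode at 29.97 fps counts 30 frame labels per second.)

00:01:44:08

3128 ÷ 30 = 104 full seconds, remainder 8 frames.
104 s = 0 h 1 min 44 s.
Timecode: 00:01:44:08.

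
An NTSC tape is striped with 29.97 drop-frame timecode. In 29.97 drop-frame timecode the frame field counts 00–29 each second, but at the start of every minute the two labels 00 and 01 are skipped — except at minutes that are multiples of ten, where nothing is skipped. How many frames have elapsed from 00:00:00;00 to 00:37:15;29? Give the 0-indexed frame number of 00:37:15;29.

67011

Complete 10-minute blocks: 3, each 17982 frames → 53946.
Remaining 7 whole minutes in the current block: 1800 + 6 × 1798 = 12588 frames.
Within the current minute: 15 × 30 + 29 − 2 = 477 (labels ;00/;01 skipped at this minute). Total = 53946 + 12588 + 477 = 67011.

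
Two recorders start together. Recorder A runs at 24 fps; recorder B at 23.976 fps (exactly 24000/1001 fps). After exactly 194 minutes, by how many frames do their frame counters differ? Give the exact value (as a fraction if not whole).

194 min = 11640 s.
A emits 24 × 11640 = 279360 frames; B emits 24000/1001 × 11640 = 279360000/1001.
Difference = 279360/1001 frames (≈ 279.0809); B is behind A.

279360/1001 frames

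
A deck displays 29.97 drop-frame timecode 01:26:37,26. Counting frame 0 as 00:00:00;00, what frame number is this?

Complete 10-minute blocks: 8, each 17982 frames → 143856.
Remaining 6 whole minutes in the current block: 1800 + 5 × 1798 = 10790 frames.
Within the current minute: 37 × 30 + 26 − 2 = 1134 (labels ;00/;01 skipped at this minute). Total = 143856 + 10790 + 1134 = 155780.

155780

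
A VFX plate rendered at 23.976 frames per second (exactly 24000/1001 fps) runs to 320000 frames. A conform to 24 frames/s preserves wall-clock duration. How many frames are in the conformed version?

Target frames = source frames × (target rate / source rate) = 320000 × (24)/(24000/1001) = 320000 × 1001/1000 = 320320.

320320 frames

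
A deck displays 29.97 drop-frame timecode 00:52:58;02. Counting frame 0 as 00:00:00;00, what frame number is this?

As if non-drop at 30 labels/s: (0 × 3600 + 52 × 60 + 58) × 30 + 2 = 95342.
Minute boundaries passed: 52; those not divisible by 10: 52 − 5 = 47; dropped labels = 2 × 47 = 94.
Actual frame index = 95342 − 94 = 95248.

95248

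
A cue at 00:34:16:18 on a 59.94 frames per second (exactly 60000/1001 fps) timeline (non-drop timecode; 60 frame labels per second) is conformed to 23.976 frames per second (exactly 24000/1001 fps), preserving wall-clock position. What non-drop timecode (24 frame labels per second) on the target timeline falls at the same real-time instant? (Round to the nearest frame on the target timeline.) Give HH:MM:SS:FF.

Source frame index: (0×3600 + 34×60 + 16) × 60 + 18 = 123378.
Real time: 123378 / (60000/1001) = 20583563/10000 s.
Target frame: (20583563/10000) × (24000/1001) = 246756/5 ≈ 49351.200 → 49351.
At 24 labels/s: frame 49351 → 00:34:16:07.

00:34:16:07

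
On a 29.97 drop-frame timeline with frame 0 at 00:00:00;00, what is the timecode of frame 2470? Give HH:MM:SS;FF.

Each 10-minute DF block holds 10 × 60 × 30 − 9 × 2 = 17982 frames. 2470 ÷ 17982 → 0 full blocks, remainder 2470.
Within the partial block the first minute is 1800 frames and each further minute 1798, so 1 further minute boundary passed. Total skipped labels = 18 × 0 + 2 × 1 = 2.
Non-drop label index = 2470 + 2 = 2472; at 30 labels/s that is 00:01:22:12, i.e. DF 00:01:22;12.

00:01:22;12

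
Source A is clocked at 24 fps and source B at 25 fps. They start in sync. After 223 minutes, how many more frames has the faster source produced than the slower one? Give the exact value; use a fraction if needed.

13380 frames

223 min = 13380 s.
A emits 24 × 13380 = 321120 frames; B emits 25 × 13380 = 334500.
Difference = 13380 frames; B is ahead of A.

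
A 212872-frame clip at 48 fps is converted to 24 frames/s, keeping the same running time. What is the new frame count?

Target frames = source frames × (target rate / source rate) = 212872 × (24)/(48) = 212872 × 1/2 = 106436.

106436 frames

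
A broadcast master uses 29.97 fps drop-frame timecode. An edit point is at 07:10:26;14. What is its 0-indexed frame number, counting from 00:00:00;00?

774020

Complete 10-minute blocks: 43, each 17982 frames → 773226.
Remaining 0 whole minutes in the current block: 0 frames.
Within the current minute: 26 × 30 + 14 = 794. Total = 773226 + 0 + 794 = 774020.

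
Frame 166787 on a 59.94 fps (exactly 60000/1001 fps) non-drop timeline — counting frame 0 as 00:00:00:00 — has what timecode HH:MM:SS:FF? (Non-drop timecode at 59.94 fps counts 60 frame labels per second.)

00:46:19:47

166787 ÷ 60 = 2779 full seconds, remainder 47 frames.
2779 s = 0 h 46 min 19 s.
Timecode: 00:46:19:47.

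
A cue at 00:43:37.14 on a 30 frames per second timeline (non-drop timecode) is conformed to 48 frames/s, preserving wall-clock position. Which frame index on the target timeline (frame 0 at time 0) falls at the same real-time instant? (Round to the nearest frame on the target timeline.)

frame 125638

Source frame index: (0×3600 + 43×60 + 37) × 30 + 14 = 78524.
Real time: 78524 / (30) = 39262/15 s.
Target frame: (39262/15) × (48) = 628192/5 ≈ 125638.400 → 125638.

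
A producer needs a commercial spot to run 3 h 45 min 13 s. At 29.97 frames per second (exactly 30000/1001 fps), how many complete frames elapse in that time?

404985 frames

3 h 45 min 13 s = 13513 s.
Frames = 13513 × 30000/1001 = 405390000/1001 ≈ 404985.0150.
Complete frames: 404985.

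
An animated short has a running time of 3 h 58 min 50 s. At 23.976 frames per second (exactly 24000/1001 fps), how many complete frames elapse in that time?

3 h 58 min 50 s = 14330 s.
Frames = 14330 × 24000/1001 = 343920000/1001 ≈ 343576.4236.
Complete frames: 343576.

343576 frames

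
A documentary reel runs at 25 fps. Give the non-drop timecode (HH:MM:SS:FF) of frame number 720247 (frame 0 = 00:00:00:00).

720247 ÷ 25 = 28809 full seconds, remainder 22 frames.
28809 s = 8 h 0 min 9 s.
Timecode: 08:00:09:22.

08:00:09:22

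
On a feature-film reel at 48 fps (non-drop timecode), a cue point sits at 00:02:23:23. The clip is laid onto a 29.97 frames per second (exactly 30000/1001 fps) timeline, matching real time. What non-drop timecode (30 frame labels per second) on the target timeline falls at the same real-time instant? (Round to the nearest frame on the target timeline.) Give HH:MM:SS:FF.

Source frame index: (0×3600 + 2×60 + 23) × 48 + 23 = 6887.
Real time: 6887 / (48) = 6887/48 s.
Target frame: (6887/48) × (30000/1001) = 4304375/1001 ≈ 4300.075 → 4300.
At 30 labels/s: frame 4300 → 00:02:23:10.

00:02:23:10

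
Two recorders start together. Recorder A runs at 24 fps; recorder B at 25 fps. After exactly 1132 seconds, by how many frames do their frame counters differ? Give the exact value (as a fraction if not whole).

A emits 24 × 1132 = 27168 frames; B emits 25 × 1132 = 28300.
Difference = 1132 frames; B is ahead of A.

1132 frames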